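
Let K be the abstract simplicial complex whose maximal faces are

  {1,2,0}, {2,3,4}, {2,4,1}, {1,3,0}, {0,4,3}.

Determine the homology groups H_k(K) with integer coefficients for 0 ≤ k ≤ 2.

Take the total order 0 < 1 < 2 < 3 < 4 on the vertex set. Then K (dimension 2) consists of the simplices:

  0-simplices (5): [0], [1], [2], [3], [4]
  1-simplices (10): [0,1], [0,2], [0,3], [0,4], [1,2], [1,3], [1,4], [2,3], [2,4], [3,4]
  2-simplices (5): [0,1,2], [0,1,3], [0,3,4], [1,2,4], [2,3,4]

so the chain groups are C_0 ≅ Z^5, C_1 ≅ Z^10, C_2 ≅ Z^5.

The boundary map ∂_1: C_1 → C_0 is given by ∂[p,q] = [q] − [p]. For instance
  ∂[0,3] = [3] − [0].
This gives a 5×10 integer matrix of rank 4; reducing to Smith normal form yields diagonal entries (1,1,1,1).

∂_2: C_2 → C_1 acts by ∂[p,q,r] = [q,r] − [p,r] + [p,q]. For instance
  ∂[0,3,4] = [3,4] − [0,4] + [0,3],
  ∂[0,1,2] = [1,2] − [0,2] + [0,1].
The resulting 10×5 matrix has rank 5, and its Smith normal form has invariant factors (1,1,1,1,1).

Computing H_k = (kernel of ∂_k) / (image of ∂_{k+1}):

  H_0: rank C_0 − rank ∂_1 = 5 − 4 = 1, and the invariant factors of ∂_1 are all 1, so H_0 = Z.
  H_1: rank ker ∂_1 − rank ∂_2 = (10 − 4) − 5 = 1, and the invariant factors of ∂_2 are all 1, so H_1 = Z.
  H_2: rank ker ∂_2 − rank ∂_3 = (5 − 5) − 0 = 0, and there is no ∂_3, so H_2 = 0.

(K is a triangulation of the Möbius band.)

H_0 = Z,  H_1 = Z,  H_2 = 0.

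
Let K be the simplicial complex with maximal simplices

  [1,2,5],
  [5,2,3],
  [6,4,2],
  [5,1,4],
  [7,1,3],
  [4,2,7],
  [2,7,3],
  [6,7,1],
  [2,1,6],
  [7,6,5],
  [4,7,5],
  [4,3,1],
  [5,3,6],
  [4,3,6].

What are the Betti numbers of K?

b_0 = 1, b_1 = 2, b_2 = 1.

K has 7 vertices, 21 edges, 14 triangles.
rank ∂_0 = 0, rank ∂_1 = 6 ⇒ b_0 = 7 − 0 − 6 = 1; all invariant factors of ∂_1 are 1 so no torsion. So H_0 = Z.
rank ∂_1 = 6, rank ∂_2 = 13 ⇒ b_1 = 21 − 6 − 13 = 2; all invariant factors of ∂_2 are 1 so no torsion. So H_1 = Z^2.
rank ∂_2 = 13, rank ∂_3 = 0 ⇒ b_2 = 14 − 13 − 0 = 1. So H_2 = Z.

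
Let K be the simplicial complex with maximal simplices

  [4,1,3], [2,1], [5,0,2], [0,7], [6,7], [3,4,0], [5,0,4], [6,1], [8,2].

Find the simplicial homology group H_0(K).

H_0 ≅ Z.

Fix the vertex order 0 < 1 < 2 < 3 < 4 < 5 < 6 < 7 < 8 and write every simplex with vertices in increasing order. Then dim K = 2 and the simplices of K are:

  0-simplices (9): [0], [1], [2], [3], [4], [5], [6], [7], [8]
  1-simplices (14): [0,2], [0,3], [0,4], [0,5], [0,7], [1,2], [1,3], [1,4], [1,6], [2,5], [2,8], [3,4], [4,5], [6,7]
  2-simplices (4): [0,2,5], [0,3,4], [0,4,5], [1,3,4]

Hence C_0 ≅ Z^9, C_1 ≅ Z^14, C_2 ≅ Z^4.

Boundary ∂_1: C_1 → C_0 is given by ∂[p,q] = [q] − [p]. For instance
  ∂[0,5] = [5] − [0].
The 9×14 boundary matrix has rank 8 and Smith normal form diag(1,1,1,1,1,1,1,1).

Boundary ∂_2: C_2 → C_1 sends each 2-simplex [p,q,r] to [q,r] − [p,r] + [p,q]. For instance
  ∂[0,4,5] = [4,5] − [0,5] + [0,4],
  ∂[1,3,4] = [3,4] − [1,4] + [1,3].
As a 14×4 matrix over Z this has rank 4, with invariant factors (1,1,1,1).

Reading off H_k = ker ∂_k / im ∂_{k+1}:

  H_0: rank C_0 − rank ∂_1 = 9 − 8 = 1, and the invariant factors of ∂_1 are all 1, so H_0 ≅ Z.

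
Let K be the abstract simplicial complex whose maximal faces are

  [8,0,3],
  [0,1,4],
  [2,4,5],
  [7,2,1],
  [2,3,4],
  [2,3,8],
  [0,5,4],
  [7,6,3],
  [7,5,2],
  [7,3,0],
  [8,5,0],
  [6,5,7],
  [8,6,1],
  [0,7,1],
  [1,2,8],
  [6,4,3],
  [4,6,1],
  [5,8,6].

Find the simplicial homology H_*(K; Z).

H_0 ≅ Z,  H_1 ≅ Z^2,  H_2 ≅ Z.

Take the total order 0 < 1 < 2 < 3 < 4 < 5 < 6 < 7 < 8 on the vertex set. Then K (dimension 2) consists of the simplices:

  0-simplices (9): [0], [1], [2], [3], [4], [5], [6], [7], [8]
  1-simplices (27): (27 of them)
  2-simplices (18): [0,1,4], [0,1,7], [0,3,7], [0,3,8], [0,4,5], [0,5,8], [1,2,7], [1,2,8], [1,4,6], [1,6,8], [2,3,4], [2,3,8], [2,4,5], [2,5,7], [3,4,6], [3,6,7], [5,6,7], [5,6,8]

giving chain groups C_0 ≅ Z^9, C_1 ≅ Z^27, C_2 ≅ Z^18.

The boundary map ∂_1: C_1 → C_0 is given by ∂[p,q] = [q] − [p]. For instance
  ∂[1,8] = [8] − [1].
The 9×27 boundary matrix has rank 8 and Smith normal form diag(1,1,1,1,1,1,1,1).

∂_2: C_2 → C_1 maps a triangle to the signed sum of its edges. For instance
  ∂[0,1,7] = [1,7] − [0,7] + [0,1],
  ∂[2,3,4] = [3,4] − [2,4] + [2,3].
This gives a 27×18 integer matrix of rank 17; reducing to Smith normal form yields diagonal entries (1,1,1,1,1,1,1,1,1,1,1,1,1,1,1,1,1).

Reading off H_k = ker ∂_k / im ∂_{k+1}:

  H_0: rank C_0 − rank ∂_1 = 9 − 8 = 1, and the invariant factors of ∂_1 are all 1, so H_0 ≅ Z.
  H_1: rank ker ∂_1 − rank ∂_2 = (27 − 8) − 17 = 2, and the invariant factors of ∂_2 are all 1, so H_1 ≅ Z^2.
  H_2: rank ker ∂_2 − rank ∂_3 = (18 − 17) − 0 = 1, and there is no ∂_3, so H_2 ≅ Z.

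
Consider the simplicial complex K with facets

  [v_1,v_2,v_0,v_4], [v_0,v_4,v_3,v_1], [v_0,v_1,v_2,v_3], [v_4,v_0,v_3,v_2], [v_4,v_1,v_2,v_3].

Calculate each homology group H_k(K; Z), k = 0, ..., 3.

Order the vertices as v_0 < v_1 < v_2 < v_3 < v_4. Listing each simplex with vertices in this order, K has dimension 3 with simplices:

  0-simplices (5): [v_0], [v_1], [v_2], [v_3], [v_4]
  1-simplices (10): [v_0,v_1], [v_0,v_2], [v_0,v_3], [v_0,v_4], [v_1,v_2], [v_1,v_3], [v_1,v_4], [v_2,v_3], [v_2,v_4], [v_3,v_4]
  2-simplices (10): [v_0,v_1,v_2], [v_0,v_1,v_3], [v_0,v_1,v_4], [v_0,v_2,v_3], [v_0,v_2,v_4], [v_0,v_3,v_4], [v_1,v_2,v_3], [v_1,v_2,v_4], [v_1,v_3,v_4], [v_2,v_3,v_4]
  3-simplices (5): [v_0,v_1,v_2,v_3], [v_0,v_1,v_2,v_4], [v_0,v_1,v_3,v_4], [v_0,v_2,v_3,v_4], [v_1,v_2,v_3,v_4]

so the chain groups are C_0 ≅ Z^5, C_1 ≅ Z^10, C_2 ≅ Z^10, C_3 ≅ Z^5.

∂_1: C_1 → C_0 sends each edge [p,q] (with p < q) to q − p.
The 5×10 boundary matrix has rank 4 and Smith normal form diag(1,1,1,1).

Boundary ∂_2: C_2 → C_1 sends each 2-simplex [p,q,r] to [q,r] − [p,r] + [p,q]. For instance
  ∂[v_0,v_3,v_4] = [v_3,v_4] − [v_0,v_4] + [v_0,v_3],
  ∂[v_1,v_2,v_4] = [v_2,v_4] − [v_1,v_4] + [v_1,v_2].
As a 10×10 matrix over Z this has rank 6, with invariant factors (1,1,1,1,1,1).

The boundary map ∂_3: C_3 → C_2 sends each 3-simplex σ to the alternating sum Σ_i (−1)^i (σ with its i-th vertex removed). For instance
  ∂[v_1,v_2,v_3,v_4] = [v_2,v_3,v_4] − [v_1,v_3,v_4] + [v_1,v_2,v_4] − [v_1,v_2,v_3],
  ∂[v_0,v_2,v_3,v_4] = [v_2,v_3,v_4] − [v_0,v_3,v_4] + [v_0,v_2,v_4] − [v_0,v_2,v_3].
The resulting 10×5 matrix has rank 4, and its Smith normal form has invariant factors (1,1,1,1).

Now H_k = ker ∂_k / im ∂_{k+1}, so:

  H_0: rank C_0 − rank ∂_1 = 5 − 4 = 1, and the invariant factors of ∂_1 are all 1, so H_0 = Z.
  H_1: rank ker ∂_1 − rank ∂_2 = (10 − 4) − 6 = 0, and the invariant factors of ∂_2 are all 1, so H_1 = 0.
  H_2: rank ker ∂_2 − rank ∂_3 = (10 − 6) − 4 = 0, and the invariant factors of ∂_3 are all 1, so H_2 = 0.
  H_3: rank ker ∂_3 − rank ∂_4 = (5 − 4) − 0 = 1, and there is no ∂_4, so H_3 = Z.

As a check, the Euler characteristic is 5 − 10 + 10 − 5 = 0, which agrees with 1 − 0 + 0 − 1 = 0.

H_0 = Z,  H_1 = 0,  H_2 = 0,  H_3 = Z.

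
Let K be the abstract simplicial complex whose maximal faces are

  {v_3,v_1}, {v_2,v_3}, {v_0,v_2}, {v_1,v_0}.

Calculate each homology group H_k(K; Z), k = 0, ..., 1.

H_0 ≅ Z,  H_1 ≅ Z.

Fix the vertex order v_0 < v_1 < v_2 < v_3 and write every simplex with vertices in increasing order. Then dim K = 1 and the simplices of K are:

  0-simplices (4): [v_0], [v_1], [v_2], [v_3]
  1-simplices (4): [v_0,v_1], [v_0,v_2], [v_1,v_3], [v_2,v_3]

giving chain groups C_0 ≅ Z^4, C_1 ≅ Z^4.

Boundary ∂_1: C_1 → C_0 maps an edge to its endpoints' difference, ∂[p,q] = q − p. For instance
  ∂[v_2,v_3] = [v_3] − [v_2].
This gives a 4×4 integer matrix of rank 3; reducing to Smith normal form yields diagonal entries (1,1,1).

Computing H_k = (kernel of ∂_k) / (image of ∂_{k+1}):

  H_0: rank C_0 − rank ∂_1 = 4 − 3 = 1, and the invariant factors of ∂_1 are all 1, so H_0 = Z.
  H_1: rank ker ∂_1 − rank ∂_2 = (4 − 3) − 0 = 1, and there is no ∂_2, so H_1 = Z.

As a check, the Euler characteristic is 4 − 4 = 0, which agrees with 1 − 1 = 0.
(K is a triangulation of the circle S^1.)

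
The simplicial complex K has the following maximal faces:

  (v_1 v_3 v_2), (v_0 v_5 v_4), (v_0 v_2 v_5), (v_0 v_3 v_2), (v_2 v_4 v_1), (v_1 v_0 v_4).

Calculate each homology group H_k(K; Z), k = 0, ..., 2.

Fix the vertex order v_0 < v_1 < v_2 < v_3 < v_4 < v_5 and write every simplex with vertices in increasing order. Then dim K = 2 and the simplices of K are:

  0-simplices (6): [v_0], [v_1], [v_2], [v_3], [v_4], [v_5]
  1-simplices (12): [v_0,v_1], [v_0,v_2], [v_0,v_3], [v_0,v_4], [v_0,v_5], [v_1,v_2], [v_1,v_3], [v_1,v_4], [v_2,v_3], [v_2,v_4], [v_2,v_5], [v_4,v_5]
  2-simplices (6): [v_0,v_1,v_4], [v_0,v_2,v_3], [v_0,v_2,v_5], [v_0,v_4,v_5], [v_1,v_2,v_3], [v_1,v_2,v_4]

giving chain groups C_0 ≅ Z^6, C_1 ≅ Z^12, C_2 ≅ Z^6.

Boundary ∂_1: C_1 → C_0 maps an edge to its endpoints' difference, ∂[p,q] = q − p. For instance
  ∂[v_2,v_3] = [v_3] − [v_2].
The resulting 6×12 matrix has rank 5, and its Smith normal form has invariant factors (1,1,1,1,1).

The boundary map ∂_2: C_2 → C_1 sends each 2-simplex [p,q,r] to [q,r] − [p,r] + [p,q]. For instance
  ∂[v_1,v_2,v_4] = [v_2,v_4] − [v_1,v_4] + [v_1,v_2],
  ∂[v_0,v_2,v_3] = [v_2,v_3] − [v_0,v_3] + [v_0,v_2].
The 12×6 boundary matrix has rank 6 and Smith normal form diag(1,1,1,1,1,1).

Now H_k = ker ∂_k / im ∂_{k+1}, so:

  H_0: rank C_0 − rank ∂_1 = 6 − 5 = 1, and the invariant factors of ∂_1 are all 1, so H_0 = Z.
  H_1: rank ker ∂_1 − rank ∂_2 = (12 − 5) − 6 = 1, and the invariant factors of ∂_2 are all 1, so H_1 = Z.
  H_2: rank ker ∂_2 − rank ∂_3 = (6 − 6) − 0 = 0, and there is no ∂_3, so H_2 = 0.

As a check, the Euler characteristic is 6 − 12 + 6 = 0, which agrees with 1 − 1 + 0 = 0.

H_0 ≅ Z,  H_1 ≅ Z,  H_2 = 0.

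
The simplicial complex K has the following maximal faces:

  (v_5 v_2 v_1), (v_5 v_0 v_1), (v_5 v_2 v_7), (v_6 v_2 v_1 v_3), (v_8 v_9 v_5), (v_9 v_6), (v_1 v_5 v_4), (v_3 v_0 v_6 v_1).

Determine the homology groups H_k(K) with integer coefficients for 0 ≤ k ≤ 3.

Take the total order v_0 < v_1 < v_2 < v_3 < v_4 < v_5 < v_6 < v_7 < v_8 < v_9 on the vertex set. Then K (dimension 3) consists of the simplices:

  0-simplices (10): [v_0], [v_1], [v_2], [v_3], [v_4], [v_5], [v_6], [v_7], [v_8], [v_9]
  1-simplices (20): (20 of them)
  2-simplices (12): (12 of them)
  3-simplices (2): [v_0,v_1,v_3,v_6], [v_1,v_2,v_3,v_6]

so the chain groups are C_0 ≅ Z^10, C_1 ≅ Z^20, C_2 ≅ Z^12, C_3 ≅ Z^2.

The boundary map ∂_1: C_1 → C_0 is given by ∂[p,q] = [q] − [p].
The 10×20 boundary matrix has rank 9 and Smith normal form diag(1,1,1,1,1,1,1,1,1).

The boundary map ∂_2: C_2 → C_1 acts by ∂[p,q,r] = [q,r] − [p,r] + [p,q]. For instance
  ∂[v_1,v_2,v_6] = [v_2,v_6] − [v_1,v_6] + [v_1,v_2],
  ∂[v_1,v_4,v_5] = [v_4,v_5] − [v_1,v_5] + [v_1,v_4].
This gives a 20×12 integer matrix of rank 10; reducing to Smith normal form yields diagonal entries (1,1,1,1,1,1,1,1,1,1).

The boundary map ∂_3: C_3 → C_2 sends each 3-simplex σ to the alternating sum Σ_i (−1)^i (σ with its i-th vertex removed). For instance
  ∂[v_0,v_1,v_3,v_6] = [v_1,v_3,v_6] − [v_0,v_3,v_6] + [v_0,v_1,v_6] − [v_0,v_1,v_3],
  ∂[v_1,v_2,v_3,v_6] = [v_2,v_3,v_6] − [v_1,v_3,v_6] + [v_1,v_2,v_6] − [v_1,v_2,v_3].
The resulting 12×2 matrix has rank 2, and its Smith normal form has invariant factors (1,1).

From H_k ≅ ker(∂_k) / im(∂_{k+1}) we obtain:

  H_0: rank C_0 − rank ∂_1 = 10 − 9 = 1, and the invariant factors of ∂_1 are all 1, so H_0 = Z.
  H_1: rank ker ∂_1 − rank ∂_2 = (20 − 9) − 10 = 1, and the invariant factors of ∂_2 are all 1, so H_1 = Z.
  H_2: rank ker ∂_2 − rank ∂_3 = (12 − 10) − 2 = 0, and the invariant factors of ∂_3 are all 1, so H_2 = 0.
  H_3: rank ker ∂_3 − rank ∂_4 = (2 − 2) − 0 = 0, and there is no ∂_4, so H_3 = 0.

H_0 = Z,  H_1 = Z,  H_2 = 0,  H_3 = 0.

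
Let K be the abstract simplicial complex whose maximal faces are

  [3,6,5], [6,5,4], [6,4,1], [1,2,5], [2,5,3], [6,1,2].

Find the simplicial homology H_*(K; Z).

H_0 ≅ Z,  H_1 ≅ Z,  H_2 = 0.

Fix the vertex order 1 < 2 < 3 < 4 < 5 < 6 and write every simplex with vertices in increasing order. Then dim K = 2 and the simplices of K are:

  0-simplices (6): [1], [2], [3], [4], [5], [6]
  1-simplices (12): [1,2], [1,4], [1,5], [1,6], [2,3], [2,5], [2,6], [3,5], [3,6], [4,5], [4,6], [5,6]
  2-simplices (6): [1,2,5], [1,2,6], [1,4,6], [2,3,5], [3,5,6], [4,5,6]

Hence C_0 ≅ Z^6, C_1 ≅ Z^12, C_2 ≅ Z^6.

Boundary ∂_1: C_1 → C_0 is given by ∂[p,q] = [q] − [p]. For instance
  ∂[2,6] = [6] − [2].
The 6×12 boundary matrix has rank 5 and Smith normal form diag(1,1,1,1,1).

∂_2: C_2 → C_1 acts by ∂[p,q,r] = [q,r] − [p,r] + [p,q]. For instance
  ∂[1,2,5] = [2,5] − [1,5] + [1,2],
  ∂[2,3,5] = [3,5] − [2,5] + [2,3].
The 12×6 boundary matrix has rank 6 and Smith normal form diag(1,1,1,1,1,1).

Reading off H_k = ker ∂_k / im ∂_{k+1}:

  H_0: rank C_0 − rank ∂_1 = 6 − 5 = 1, and the invariant factors of ∂_1 are all 1, so H_0 ≅ Z.
  H_1: rank ker ∂_1 − rank ∂_2 = (12 − 5) − 6 = 1, and the invariant factors of ∂_2 are all 1, so H_1 ≅ Z.
  H_2: rank ker ∂_2 − rank ∂_3 = (6 − 6) − 0 = 0, and there is no ∂_3, so H_2 ≅ 0.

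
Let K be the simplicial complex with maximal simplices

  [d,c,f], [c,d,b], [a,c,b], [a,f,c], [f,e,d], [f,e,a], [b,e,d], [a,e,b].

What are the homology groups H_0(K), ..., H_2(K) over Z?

H_0 ≅ Z,  H_1 = 0,  H_2 ≅ Z.

K has 6 vertices, 12 edges, 8 triangles.
rank ∂_0 = 0, rank ∂_1 = 5 ⇒ b_0 = 6 − 0 − 5 = 1; all invariant factors of ∂_1 are 1 so no torsion. So H_0 = Z.
rank ∂_1 = 5, rank ∂_2 = 7 ⇒ b_1 = 12 − 5 − 7 = 0; all invariant factors of ∂_2 are 1 so no torsion. So H_1 = 0.
rank ∂_2 = 7, rank ∂_3 = 0 ⇒ b_2 = 8 − 7 − 0 = 1. So H_2 = Z.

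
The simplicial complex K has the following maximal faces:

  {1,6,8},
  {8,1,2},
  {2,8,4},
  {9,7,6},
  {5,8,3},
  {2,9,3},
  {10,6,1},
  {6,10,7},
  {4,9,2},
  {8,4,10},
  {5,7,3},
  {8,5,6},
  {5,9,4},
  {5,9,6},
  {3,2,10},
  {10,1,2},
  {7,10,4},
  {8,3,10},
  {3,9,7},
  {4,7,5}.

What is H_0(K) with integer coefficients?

H_0 = Z.

K has 10 vertices, 30 edges, 20 triangles.
rank ∂_0 = 0, rank ∂_1 = 9 ⇒ b_0 = 10 − 0 − 9 = 1; all invariant factors of ∂_1 are 1 so no torsion. So H_0 = Z.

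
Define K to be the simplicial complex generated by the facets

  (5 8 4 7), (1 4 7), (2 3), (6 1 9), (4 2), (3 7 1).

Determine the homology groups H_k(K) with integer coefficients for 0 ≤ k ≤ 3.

H_0 = Z,  H_1 = Z,  H_2 = 0,  H_3 = 0.

K has 9 vertices, 15 edges, 7 triangles, 1 3-simplex.
rank ∂_0 = 0, rank ∂_1 = 8 ⇒ b_0 = 9 − 0 − 8 = 1; all invariant factors of ∂_1 are 1 so no torsion. So H_0 = Z.
rank ∂_1 = 8, rank ∂_2 = 6 ⇒ b_1 = 15 − 8 − 6 = 1; all invariant factors of ∂_2 are 1 so no torsion. So H_1 = Z.
rank ∂_2 = 6, rank ∂_3 = 1 ⇒ b_2 = 7 − 6 − 1 = 0; all invariant factors of ∂_3 are 1 so no torsion. So H_2 = 0.
rank ∂_3 = 1, rank ∂_4 = 0 ⇒ b_3 = 1 − 1 − 0 = 0. So H_3 = 0.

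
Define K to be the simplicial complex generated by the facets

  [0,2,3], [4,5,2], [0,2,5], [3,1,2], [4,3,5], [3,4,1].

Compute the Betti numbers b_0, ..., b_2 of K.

Fix the vertex order 0 < 1 < 2 < 3 < 4 < 5 and write every simplex with vertices in increasing order. Then dim K = 2 and the simplices of K are:

  0-simplices (6): [0], [1], [2], [3], [4], [5]
  1-simplices (12): [0,2], [0,3], [0,5], [1,2], [1,3], [1,4], [2,3], [2,4], [2,5], [3,4], [3,5], [4,5]
  2-simplices (6): [0,2,3], [0,2,5], [1,2,3], [1,3,4], [2,4,5], [3,4,5]

Hence C_0 ≅ Z^6, C_1 ≅ Z^12, C_2 ≅ Z^6.

∂_1: C_1 → C_0 is given by ∂[p,q] = [q] − [p].
The resulting 6×12 matrix has rank 5, and its Smith normal form has invariant factors (1,1,1,1,1).

Boundary ∂_2: C_2 → C_1 sends each 2-simplex [p,q,r] to [q,r] − [p,r] + [p,q]. For instance
  ∂[2,4,5] = [4,5] − [2,5] + [2,4],
  ∂[0,2,3] = [2,3] − [0,3] + [0,2].
The 12×6 boundary matrix has rank 6 and Smith normal form diag(1,1,1,1,1,1).

From H_k ≅ ker(∂_k) / im(∂_{k+1}) we obtain:

  H_0: rank C_0 − rank ∂_1 = 6 − 5 = 1, and the invariant factors of ∂_1 are all 1, so H_0 ≅ Z.
  H_1: rank ker ∂_1 − rank ∂_2 = (12 − 5) − 6 = 1, and the invariant factors of ∂_2 are all 1, so H_1 ≅ Z.
  H_2: rank ker ∂_2 − rank ∂_3 = (6 − 6) − 0 = 0, and there is no ∂_3, so H_2 ≅ 0.

(K is a triangulation of the cylinder S^1 x I.)

Hence the Betti numbers are b_0 = 1, b_1 = 1, b_2 = 0.

b_0 = 1, b_1 = 1, b_2 = 0.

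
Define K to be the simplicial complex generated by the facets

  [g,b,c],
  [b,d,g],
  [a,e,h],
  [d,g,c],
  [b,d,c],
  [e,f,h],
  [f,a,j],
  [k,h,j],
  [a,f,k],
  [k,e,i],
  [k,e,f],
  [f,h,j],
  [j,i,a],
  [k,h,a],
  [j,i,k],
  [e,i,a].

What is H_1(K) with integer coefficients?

H_1 = Z/2.

Order the vertices as a < b < c < d < e < f < g < h < i < j < k. Listing each simplex with vertices in this order, K has dimension 2 with simplices:

  0-simplices (11): a, b, c, d, e, f, g, h, i, j, k
  1-simplices (24): ae, af, ah, ai, aj, ak, bc, bd, bg, cd, cg, dg, ef, eh, ei, ek, fh, fj, fk, hj, hk, ij, ik, jk
  2-simplices (16): aeh, aei, afj, afk, ahk, aij, bcd, bcg, bdg, cdg, efh, efk, eik, fhj, hjk, ijk

so the chain groups are C_0 ≅ Z^11, C_1 ≅ Z^24, C_2 ≅ Z^16.

Boundary ∂_1: C_1 → C_0 maps an edge to its endpoints' difference, ∂[p,q] = q − p.
The 11×24 boundary matrix has rank 9 and Smith normal form diag(1,1,1,1,1,1,1,1,1).

The boundary map ∂_2: C_2 → C_1 acts by ∂[p,q,r] = [q,r] − [p,r] + [p,q]. For instance
  ∂ahk = hk − ak + ah,
  ∂hjk = jk − hk + hj.
As a 24×16 matrix over Z this has rank 15, with invariant factors (1,1,1,1,1,1,1,1,1,1,1,1,1,1,2).

From H_k ≅ ker(∂_k) / im(∂_{k+1}) we obtain:

  H_1: rank ker ∂_1 − rank ∂_2 = (24 − 9) − 15 = 0, and ∂_2 has invariant factor 2 > 1, so H_1 ≅ Z/2.

(K is a triangulation of the disjoint union of the real projective plane RP^2 and the 2-sphere S^2.)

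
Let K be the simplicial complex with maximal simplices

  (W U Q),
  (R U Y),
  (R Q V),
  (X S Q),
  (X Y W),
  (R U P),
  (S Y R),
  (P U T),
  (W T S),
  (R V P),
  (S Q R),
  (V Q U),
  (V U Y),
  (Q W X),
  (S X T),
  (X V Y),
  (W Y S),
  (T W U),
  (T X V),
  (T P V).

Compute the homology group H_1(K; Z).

Order the vertices as P < Q < R < S < T < U < V < W < X < Y. Listing each simplex with vertices in this order, K has dimension 2 with simplices:

  0-simplices (10): P, Q, R, S, T, U, V, W, X, Y
  1-simplices (30): PR, PT, PU, PV, QR, QS, QU, QV, QW, QX, RS, RU, RV, RY, ST, SW, SX, SY, TU, TV, TW, TX, UV, UW, UY, VX, VY, WX, WY, XY
  2-simplices (20): PRU, PRV, PTU, PTV, QRS, QRV, QSX, QUV, QUW, QWX, RSY, RUY, STW, STX, SWY, TUW, TVX, UVY, VXY, WXY

Hence C_0 ≅ Z^10, C_1 ≅ Z^30, C_2 ≅ Z^20.

The boundary map ∂_1: C_1 → C_0 maps an edge to its endpoints' difference, ∂[p,q] = q − p. For instance
  ∂TW = W − T.
The 10×30 boundary matrix has rank 9 and Smith normal form diag(1,1,1,1,1,1,1,1,1).

Boundary ∂_2: C_2 → C_1 maps a triangle to the signed sum of its edges. For instance
  ∂RUY = UY − RY + RU,
  ∂QSX = SX − QX + QS.
As a 30×20 matrix over Z this has rank 20, with invariant factors (1,1,1,1,1,1,1,1,1,1,1,1,1,1,1,1,1,1,1,2).

Computing H_k = (kernel of ∂_k) / (image of ∂_{k+1}):

  H_1: rank ker ∂_1 − rank ∂_2 = (30 − 9) − 20 = 1, and ∂_2 has invariant factor 2 > 1, so H_1 ≅ Z × Z/2.

H_1 = Z × Z/2.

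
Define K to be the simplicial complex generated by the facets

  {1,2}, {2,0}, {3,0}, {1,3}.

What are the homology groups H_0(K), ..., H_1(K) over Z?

H_0 ≅ Z,  H_1 ≅ Z.

We work with the vertex ordering 0 < 1 < 2 < 3. The simplices of K, each written with vertices in increasing order, are:

  0-simplices (4): [0], [1], [2], [3]
  1-simplices (4): [0,2], [0,3], [1,2], [1,3]

so the chain groups are C_0 ≅ Z^4, C_1 ≅ Z^4.

Boundary ∂_1: C_1 → C_0 sends each edge [p,q] (with p < q) to q − p.
As a 4×4 matrix over Z this has rank 3, with invariant factors (1,1,1).

From H_k ≅ ker(∂_k) / im(∂_{k+1}) we obtain:

  H_0: rank C_0 − rank ∂_1 = 4 − 3 = 1, and the invariant factors of ∂_1 are all 1, so H_0 ≅ Z.
  H_1: rank ker ∂_1 − rank ∂_2 = (4 − 3) − 0 = 1, and there is no ∂_2, so H_1 ≅ Z.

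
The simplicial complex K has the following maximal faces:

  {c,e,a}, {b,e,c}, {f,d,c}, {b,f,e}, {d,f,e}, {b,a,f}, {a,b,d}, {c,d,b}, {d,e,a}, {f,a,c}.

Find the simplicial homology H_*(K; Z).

Order the vertices as a < b < c < d < e < f. Listing each simplex with vertices in this order, K has dimension 2 with simplices:

  0-simplices (6): a, b, c, d, e, f
  1-simplices (15): ab, ac, ad, ae, af, bc, bd, be, bf, cd, ce, cf, de, df, ef
  2-simplices (10): abd, abf, ace, acf, ade, bcd, bce, bef, cdf, def

Hence C_0 ≅ Z^6, C_1 ≅ Z^15, C_2 ≅ Z^10.

∂_1: C_1 → C_0 sends each edge [p,q] (with p < q) to q − p.
The resulting 6×15 matrix has rank 5, and its Smith normal form has invariant factors (1,1,1,1,1).

∂_2: C_2 → C_1 sends each 2-simplex [p,q,r] to [q,r] − [p,r] + [p,q]. For instance
  ∂def = ef − df + de,
  ∂abf = bf − af + ab.
As a 15×10 matrix over Z this has rank 10, with invariant factors (1,1,1,1,1,1,1,1,1,2).

From H_k ≅ ker(∂_k) / im(∂_{k+1}) we obtain:

  H_0: rank C_0 − rank ∂_1 = 6 − 5 = 1, and the invariant factors of ∂_1 are all 1, so H_0 ≅ Z.
  H_1: rank ker ∂_1 − rank ∂_2 = (15 − 5) − 10 = 0, and ∂_2 has invariant factor 2 > 1, so H_1 ≅ Z/2.
  H_2: rank ker ∂_2 − rank ∂_3 = (10 − 10) − 0 = 0, and there is no ∂_3, so H_2 ≅ 0.

(K is a triangulation of the real projective plane RP^2.)

H_0 ≅ Z,  H_1 ≅ Z/2,  H_2 = 0.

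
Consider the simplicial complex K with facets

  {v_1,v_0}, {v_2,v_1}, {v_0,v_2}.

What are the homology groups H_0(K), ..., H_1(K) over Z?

H_0 ≅ Z,  H_1 ≅ Z.

K has 3 vertices, 3 edges.
rank ∂_0 = 0, rank ∂_1 = 2 ⇒ b_0 = 3 − 0 − 2 = 1; all invariant factors of ∂_1 are 1 so no torsion. So H_0 = Z.
rank ∂_1 = 2, rank ∂_2 = 0 ⇒ b_1 = 3 − 2 − 0 = 1. So H_1 = Z.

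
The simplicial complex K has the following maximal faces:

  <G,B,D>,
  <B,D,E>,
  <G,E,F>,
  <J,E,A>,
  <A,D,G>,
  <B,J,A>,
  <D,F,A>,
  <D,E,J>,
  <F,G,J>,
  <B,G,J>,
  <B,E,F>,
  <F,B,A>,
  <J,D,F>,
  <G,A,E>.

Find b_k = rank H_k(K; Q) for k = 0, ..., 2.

b_0 = 1, b_1 = 2, b_2 = 1.

Take the total order A < B < D < E < F < G < J on the vertex set. Then K (dimension 2) consists of the simplices:

  0-simplices (7): A, B, D, E, F, G, J
  1-simplices (21): AB, AD, AE, AF, AG, AJ, BD, BE, BF, BG, BJ, DE, DF, DG, DJ, EF, EG, EJ, FG, FJ, GJ
  2-simplices (14): ABF, ABJ, ADF, ADG, AEG, AEJ, BDE, BDG, BEF, BGJ, DEJ, DFJ, EFG, FGJ

so the chain groups are C_0 ≅ Z^7, C_1 ≅ Z^21, C_2 ≅ Z^14.

The boundary map ∂_1: C_1 → C_0 sends each edge [p,q] (with p < q) to q − p.
The resulting 7×21 matrix has rank 6, and its Smith normal form has invariant factors (1,1,1,1,1,1).

∂_2: C_2 → C_1 maps a triangle to the signed sum of its edges. For instance
  ∂ADG = DG − AG + AD,
  ∂DFJ = FJ − DJ + DF.
The 21×14 boundary matrix has rank 13 and Smith normal form diag(1,1,1,1,1,1,1,1,1,1,1,1,1).

From H_k ≅ ker(∂_k) / im(∂_{k+1}) we obtain:

  H_0: rank C_0 − rank ∂_1 = 7 − 6 = 1, and the invariant factors of ∂_1 are all 1, so H_0 ≅ Z.
  H_1: rank ker ∂_1 − rank ∂_2 = (21 − 6) − 13 = 2, and the invariant factors of ∂_2 are all 1, so H_1 ≅ Z^2.
  H_2: rank ker ∂_2 − rank ∂_3 = (14 − 13) − 0 = 1, and there is no ∂_3, so H_2 ≅ Z.

Hence the Betti numbers are b_0 = 1, b_1 = 2, b_2 = 1.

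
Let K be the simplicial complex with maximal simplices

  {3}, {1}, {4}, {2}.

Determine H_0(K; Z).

Order the vertices as 1 < 2 < 3 < 4. Listing each simplex with vertices in this order, K has dimension 0 with simplices:

  0-simplices (4): [1], [2], [3], [4]

Hence C_0 ≅ Z^4.

Now H_k = ker ∂_k / im ∂_{k+1}, so:

  H_0: rank C_0 − rank ∂_1 = 4 − 0 = 4, and there is no ∂_1, so H_0 = Z^4.

H_0 = Z^4.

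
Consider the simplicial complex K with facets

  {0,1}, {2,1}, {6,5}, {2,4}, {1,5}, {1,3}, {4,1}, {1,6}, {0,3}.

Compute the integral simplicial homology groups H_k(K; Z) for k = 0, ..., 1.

H_0 = Z,  H_1 = Z^3.

Fix the vertex order 0 < 1 < 2 < 3 < 4 < 5 < 6 and write every simplex with vertices in increasing order. Then dim K = 1 and the simplices of K are:

  0-simplices (7): [0], [1], [2], [3], [4], [5], [6]
  1-simplices (9): [0,1], [0,3], [1,2], [1,3], [1,4], [1,5], [1,6], [2,4], [5,6]

so the chain groups are C_0 ≅ Z^7, C_1 ≅ Z^9.

Boundary ∂_1: C_1 → C_0 sends each edge [p,q] (with p < q) to q − p.
This gives a 7×9 integer matrix of rank 6; reducing to Smith normal form yields diagonal entries (1,1,1,1,1,1).

Computing H_k = (kernel of ∂_k) / (image of ∂_{k+1}):

  H_0: rank C_0 − rank ∂_1 = 7 − 6 = 1, and the invariant factors of ∂_1 are all 1, so H_0 ≅ Z.
  H_1: rank ker ∂_1 − rank ∂_2 = (9 − 6) − 0 = 3, and there is no ∂_2, so H_1 ≅ Z^3.

(K is a triangulation of a wedge of 3 circles.)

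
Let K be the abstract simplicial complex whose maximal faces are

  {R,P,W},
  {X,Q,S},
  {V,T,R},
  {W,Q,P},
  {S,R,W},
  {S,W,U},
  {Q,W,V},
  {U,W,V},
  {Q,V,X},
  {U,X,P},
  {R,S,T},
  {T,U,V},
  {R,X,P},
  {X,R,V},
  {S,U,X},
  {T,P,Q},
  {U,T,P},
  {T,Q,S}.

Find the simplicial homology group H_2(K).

We work with the vertex ordering P < Q < R < S < T < U < V < W < X. The simplices of K, each written with vertices in increasing order, are:

  0-simplices (9): P, Q, R, S, T, U, V, W, X
  1-simplices (27): PQ, PR, PT, PU, PW, PX, QS, QT, QV, QW, QX, RS, RT, RV, RW, RX, ST, SU, SW, SX, TU, TV, UV, UW, UX, VW, VX
  2-simplices (18): PQT, PQW, PRW, PRX, PTU, PUX, QST, QSX, QVW, QVX, RST, RSW, RTV, RVX, SUW, SUX, TUV, UVW

so the chain groups are C_0 ≅ Z^9, C_1 ≅ Z^27, C_2 ≅ Z^18.

∂_1: C_1 → C_0 sends each edge [p,q] (with p < q) to q − p.
The resulting 9×27 matrix has rank 8, and its Smith normal form has invariant factors (1,1,1,1,1,1,1,1).

The boundary map ∂_2: C_2 → C_1 maps a triangle to the signed sum of its edges. For instance
  ∂UVW = VW − UW + UV,
  ∂RVX = VX − RX + RV.
As a 27×18 matrix over Z this has rank 17, with invariant factors (1,1,1,1,1,1,1,1,1,1,1,1,1,1,1,1,1).

Reading off H_k = ker ∂_k / im ∂_{k+1}:

  H_2: rank ker ∂_2 − rank ∂_3 = (18 − 17) − 0 = 1, and there is no ∂_3, so H_2 ≅ Z.

H_2 = Z.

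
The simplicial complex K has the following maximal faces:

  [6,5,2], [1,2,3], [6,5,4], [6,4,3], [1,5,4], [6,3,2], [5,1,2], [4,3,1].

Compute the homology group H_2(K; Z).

H_2 = Z.

Take the total order 1 < 2 < 3 < 4 < 5 < 6 on the vertex set. Then K (dimension 2) consists of the simplices:

  0-simplices (6): [1], [2], [3], [4], [5], [6]
  1-simplices (12): [1,2], [1,3], [1,4], [1,5], [2,3], [2,5], [2,6], [3,4], [3,6], [4,5], [4,6], [5,6]
  2-simplices (8): [1,2,3], [1,2,5], [1,3,4], [1,4,5], [2,3,6], [2,5,6], [3,4,6], [4,5,6]

giving chain groups C_0 ≅ Z^6, C_1 ≅ Z^12, C_2 ≅ Z^8.

The boundary map ∂_1: C_1 → C_0 sends each edge [p,q] (with p < q) to q − p. For instance
  ∂[1,2] = [2] − [1].
The 6×12 boundary matrix has rank 5 and Smith normal form diag(1,1,1,1,1).

The boundary map ∂_2: C_2 → C_1 acts by ∂[p,q,r] = [q,r] − [p,r] + [p,q]. For instance
  ∂[1,4,5] = [4,5] − [1,5] + [1,4],
  ∂[4,5,6] = [5,6] − [4,6] + [4,5].
As a 12×8 matrix over Z this has rank 7, with invariant factors (1,1,1,1,1,1,1).

Reading off H_k = ker ∂_k / im ∂_{k+1}:

  H_2: rank ker ∂_2 − rank ∂_3 = (8 − 7) − 0 = 1, and there is no ∂_3, so H_2 = Z.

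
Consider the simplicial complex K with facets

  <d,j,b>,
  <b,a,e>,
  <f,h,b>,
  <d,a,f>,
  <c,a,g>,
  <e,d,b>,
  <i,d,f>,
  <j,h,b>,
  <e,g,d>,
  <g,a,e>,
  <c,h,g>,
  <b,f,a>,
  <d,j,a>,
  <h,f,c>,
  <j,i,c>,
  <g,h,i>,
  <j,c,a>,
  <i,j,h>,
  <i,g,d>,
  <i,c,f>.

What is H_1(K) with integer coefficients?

H_1 = Z ⊕ Z/2.

Take the total order a < b < c < d < e < f < g < h < i < j on the vertex set. Then K (dimension 2) consists of the simplices:

  0-simplices (10): a, b, c, d, e, f, g, h, i, j
  1-simplices (30): ab, ac, ad, ae, af, ag, aj, bd, be, bf, bh, bj, cf, cg, ch, ci, cj, de, df, dg, di, dj, eg, fh, fi, gh, gi, hi, hj, ij
  2-simplices (20): abe, abf, acg, acj, adf, adj, aeg, bde, bdj, bfh, bhj, cfh, cfi, cgh, cij, deg, dfi, dgi, ghi, hij

Hence C_0 ≅ Z^10, C_1 ≅ Z^30, C_2 ≅ Z^20.

∂_1: C_1 → C_0 maps an edge to its endpoints' difference, ∂[p,q] = q − p.
As a 10×30 matrix over Z this has rank 9, with invariant factors (1,1,1,1,1,1,1,1,1).

∂_2: C_2 → C_1 maps a triangle to the signed sum of its edges. For instance
  ∂acj = cj − aj + ac,
  ∂abe = be − ae + ab.
As a 30×20 matrix over Z this has rank 20, with invariant factors (1,1,1,1,1,1,1,1,1,1,1,1,1,1,1,1,1,1,1,2).

Reading off H_k = ker ∂_k / im ∂_{k+1}:

  H_1: rank ker ∂_1 − rank ∂_2 = (30 − 9) − 20 = 1, and ∂_2 has invariant factor 2 > 1, so H_1 = Z ⊕ Z/2.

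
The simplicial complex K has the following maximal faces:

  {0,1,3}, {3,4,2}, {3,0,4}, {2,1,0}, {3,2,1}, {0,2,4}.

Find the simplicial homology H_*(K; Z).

H_0 ≅ Z,  H_1 = 0,  H_2 ≅ Z.

We work with the vertex ordering 0 < 1 < 2 < 3 < 4. The simplices of K, each written with vertices in increasing order, are:

  0-simplices (5): [0], [1], [2], [3], [4]
  1-simplices (9): [0,1], [0,2], [0,3], [0,4], [1,2], [1,3], [2,3], [2,4], [3,4]
  2-simplices (6): [0,1,2], [0,1,3], [0,2,4], [0,3,4], [1,2,3], [2,3,4]

Hence C_0 ≅ Z^5, C_1 ≅ Z^9, C_2 ≅ Z^6.

∂_1: C_1 → C_0 sends each edge [p,q] (with p < q) to q − p. For instance
  ∂[0,1] = [1] − [0].
This gives a 5×9 integer matrix of rank 4; reducing to Smith normal form yields diagonal entries (1,1,1,1).

The boundary map ∂_2: C_2 → C_1 acts by ∂[p,q,r] = [q,r] − [p,r] + [p,q]. For instance
  ∂[1,2,3] = [2,3] − [1,3] + [1,2],
  ∂[0,2,4] = [2,4] − [0,4] + [0,2].
The 9×6 boundary matrix has rank 5 and Smith normal form diag(1,1,1,1,1).

Computing H_k = (kernel of ∂_k) / (image of ∂_{k+1}):

  H_0: rank C_0 − rank ∂_1 = 5 − 4 = 1, and the invariant factors of ∂_1 are all 1, so H_0 = Z.
  H_1: rank ker ∂_1 − rank ∂_2 = (9 − 4) − 5 = 0, and the invariant factors of ∂_2 are all 1, so H_1 = 0.
  H_2: rank ker ∂_2 − rank ∂_3 = (6 − 5) − 0 = 1, and there is no ∂_3, so H_2 = Z.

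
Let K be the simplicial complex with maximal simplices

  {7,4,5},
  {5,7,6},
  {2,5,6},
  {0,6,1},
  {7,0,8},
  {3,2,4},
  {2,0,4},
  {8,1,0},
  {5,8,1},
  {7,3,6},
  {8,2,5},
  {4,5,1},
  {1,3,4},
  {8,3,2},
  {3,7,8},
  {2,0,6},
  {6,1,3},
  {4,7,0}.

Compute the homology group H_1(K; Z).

H_1 = Z^2.

Fix the vertex order 0 < 1 < 2 < 3 < 4 < 5 < 6 < 7 < 8 and write every simplex with vertices in increasing order. Then dim K = 2 and the simplices of K are:

  0-simplices (9): [0], [1], [2], [3], [4], [5], [6], [7], [8]
  1-simplices (27): (27 of them)
  2-simplices (18): [0,1,6], [0,1,8], [0,2,4], [0,2,6], [0,4,7], [0,7,8], [1,3,4], [1,3,6], [1,4,5], [1,5,8], [2,3,4], [2,3,8], [2,5,6], [2,5,8], [3,6,7], [3,7,8], [4,5,7], [5,6,7]

giving chain groups C_0 ≅ Z^9, C_1 ≅ Z^27, C_2 ≅ Z^18.

The boundary map ∂_1: C_1 → C_0 maps an edge to its endpoints' difference, ∂[p,q] = q − p.
The 9×27 boundary matrix has rank 8 and Smith normal form diag(1,1,1,1,1,1,1,1).

The boundary map ∂_2: C_2 → C_1 maps a triangle to the signed sum of its edges. For instance
  ∂[0,1,6] = [1,6] − [0,6] + [0,1],
  ∂[2,5,8] = [5,8] − [2,8] + [2,5].
As a 27×18 matrix over Z this has rank 17, with invariant factors (1,1,1,1,1,1,1,1,1,1,1,1,1,1,1,1,1).

Reading off H_k = ker ∂_k / im ∂_{k+1}:

  H_1: rank ker ∂_1 − rank ∂_2 = (27 − 8) − 17 = 2, and the invariant factors of ∂_2 are all 1, so H_1 ≅ Z^2.

(K is a triangulation of the torus T^2.)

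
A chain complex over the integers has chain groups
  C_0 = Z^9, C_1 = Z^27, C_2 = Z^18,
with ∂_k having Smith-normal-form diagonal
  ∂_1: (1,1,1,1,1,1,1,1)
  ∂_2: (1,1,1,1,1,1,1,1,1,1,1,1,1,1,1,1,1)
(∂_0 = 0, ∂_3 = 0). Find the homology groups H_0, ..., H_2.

H_0 = Z,  H_1 = Z^2,  H_2 = Z.

H_0: b_0 = 9 − 0 − 8 = 1; torsion from ∂_1 factors > 1: none. So H_0 = Z.
H_1: b_1 = 27 − 8 − 17 = 2; torsion from ∂_2 factors > 1: none. So H_1 = Z^2.
H_2: b_2 = 18 − 17 − 0 = 1; torsion from ∂_3 factors > 1: none. So H_2 = Z.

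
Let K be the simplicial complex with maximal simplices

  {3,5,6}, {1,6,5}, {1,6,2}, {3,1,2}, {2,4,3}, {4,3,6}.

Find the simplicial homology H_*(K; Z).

H_0 = Z,  H_1 = Z,  H_2 = 0.

We work with the vertex ordering 1 < 2 < 3 < 4 < 5 < 6. The simplices of K, each written with vertices in increasing order, are:

  0-simplices (6): [1], [2], [3], [4], [5], [6]
  1-simplices (12): [1,2], [1,3], [1,5], [1,6], [2,3], [2,4], [2,6], [3,4], [3,5], [3,6], [4,6], [5,6]
  2-simplices (6): [1,2,3], [1,2,6], [1,5,6], [2,3,4], [3,4,6], [3,5,6]

so the chain groups are C_0 ≅ Z^6, C_1 ≅ Z^12, C_2 ≅ Z^6.

Boundary ∂_1: C_1 → C_0 maps an edge to its endpoints' difference, ∂[p,q] = q − p.
The resulting 6×12 matrix has rank 5, and its Smith normal form has invariant factors (1,1,1,1,1).

The boundary map ∂_2: C_2 → C_1 maps a triangle to the signed sum of its edges. For instance
  ∂[1,2,3] = [2,3] − [1,3] + [1,2],
  ∂[1,5,6] = [5,6] − [1,6] + [1,5].
The 12×6 boundary matrix has rank 6 and Smith normal form diag(1,1,1,1,1,1).

Computing H_k = (kernel of ∂_k) / (image of ∂_{k+1}):

  H_0: rank C_0 − rank ∂_1 = 6 − 5 = 1, and the invariant factors of ∂_1 are all 1, so H_0 = Z.
  H_1: rank ker ∂_1 − rank ∂_2 = (12 − 5) − 6 = 1, and the invariant factors of ∂_2 are all 1, so H_1 = Z.
  H_2: rank ker ∂_2 − rank ∂_3 = (6 − 6) − 0 = 0, and there is no ∂_3, so H_2 = 0.

As a check, the Euler characteristic is 6 − 12 + 6 = 0, which agrees with 1 − 1 + 0 = 0.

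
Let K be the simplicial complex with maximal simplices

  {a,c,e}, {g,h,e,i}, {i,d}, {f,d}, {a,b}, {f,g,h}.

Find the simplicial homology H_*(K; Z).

H_0 = Z,  H_1 = Z,  H_2 = 0,  H_3 = 0.

We work with the vertex ordering a < b < c < d < e < f < g < h < i. The simplices of K, each written with vertices in increasing order, are:

  0-simplices (9): a, b, c, d, e, f, g, h, i
  1-simplices (14): ab, ac, ae, ce, df, di, eg, eh, ei, fg, fh, gh, gi, hi
  2-simplices (6): ace, egh, egi, ehi, fgh, ghi
  3-simplices (1): eghi

giving chain groups C_0 ≅ Z^9, C_1 ≅ Z^14, C_2 ≅ Z^6, C_3 ≅ Z^1.

Boundary ∂_1: C_1 → C_0 sends each edge [p,q] (with p < q) to q − p.
The 9×14 boundary matrix has rank 8 and Smith normal form diag(1,1,1,1,1,1,1,1).

The boundary map ∂_2: C_2 → C_1 maps a triangle to the signed sum of its edges. For instance
  ∂ehi = hi − ei + eh,
  ∂ace = ce − ae + ac.
This gives a 14×6 integer matrix of rank 5; reducing to Smith normal form yields diagonal entries (1,1,1,1,1).

The boundary map ∂_3: C_3 → C_2 sends each 3-simplex σ to the alternating sum Σ_i (−1)^i (σ with its i-th vertex removed). For instance
  ∂eghi = ghi − ehi + egi − egh.
As a 6×1 matrix over Z this has rank 1, with invariant factors (1).

Reading off H_k = ker ∂_k / im ∂_{k+1}:

  H_0: rank C_0 − rank ∂_1 = 9 − 8 = 1, and the invariant factors of ∂_1 are all 1, so H_0 ≅ Z.
  H_1: rank ker ∂_1 − rank ∂_2 = (14 − 8) − 5 = 1, and the invariant factors of ∂_2 are all 1, so H_1 ≅ Z.
  H_2: rank ker ∂_2 − rank ∂_3 = (6 − 5) − 1 = 0, and the invariant factors of ∂_3 are all 1, so H_2 ≅ 0.
  H_3: rank ker ∂_3 − rank ∂_4 = (1 − 1) − 0 = 0, and there is no ∂_4, so H_3 ≅ 0.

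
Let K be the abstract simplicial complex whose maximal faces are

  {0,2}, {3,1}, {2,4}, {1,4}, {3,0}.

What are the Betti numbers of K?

Take the total order 0 < 1 < 2 < 3 < 4 on the vertex set. Then K (dimension 1) consists of the simplices:

  0-simplices (5): [0], [1], [2], [3], [4]
  1-simplices (5): [0,2], [0,3], [1,3], [1,4], [2,4]

so the chain groups are C_0 ≅ Z^5, C_1 ≅ Z^5.

Boundary ∂_1: C_1 → C_0 maps an edge to its endpoints' difference, ∂[p,q] = q − p.
As a 5×5 matrix over Z this has rank 4, with invariant factors (1,1,1,1).

Computing H_k = (kernel of ∂_k) / (image of ∂_{k+1}):

  H_0: rank C_0 − rank ∂_1 = 5 − 4 = 1, and the invariant factors of ∂_1 are all 1, so H_0 ≅ Z.
  H_1: rank ker ∂_1 − rank ∂_2 = (5 − 4) − 0 = 1, and there is no ∂_2, so H_1 ≅ Z.

Hence the Betti numbers are b_0 = 1, b_1 = 1.

b_0 = 1, b_1 = 1.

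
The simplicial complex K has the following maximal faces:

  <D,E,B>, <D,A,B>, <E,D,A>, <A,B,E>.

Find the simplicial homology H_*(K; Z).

Order the vertices as A < B < D < E. Listing each simplex with vertices in this order, K has dimension 2 with simplices:

  0-simplices (4): A, B, D, E
  1-simplices (6): AB, AD, AE, BD, BE, DE
  2-simplices (4): ABD, ABE, ADE, BDE

Hence C_0 ≅ Z^4, C_1 ≅ Z^6, C_2 ≅ Z^4.

Boundary ∂_1: C_1 → C_0 maps an edge to its endpoints' difference, ∂[p,q] = q − p. For instance
  ∂AB = B − A.
The 4×6 boundary matrix has rank 3 and Smith normal form diag(1,1,1).

∂_2: C_2 → C_1 maps a triangle to the signed sum of its edges. For instance
  ∂BDE = DE − BE + BD,
  ∂ADE = DE − AE + AD.
As a 6×4 matrix over Z this has rank 3, with invariant factors (1,1,1).

Reading off H_k = ker ∂_k / im ∂_{k+1}:

  H_0: rank C_0 − rank ∂_1 = 4 − 3 = 1, and the invariant factors of ∂_1 are all 1, so H_0 = Z.
  H_1: rank ker ∂_1 − rank ∂_2 = (6 − 3) − 3 = 0, and the invariant factors of ∂_2 are all 1, so H_1 = 0.
  H_2: rank ker ∂_2 − rank ∂_3 = (4 − 3) − 0 = 1, and there is no ∂_3, so H_2 = Z.

H_0 ≅ Z,  H_1 = 0,  H_2 ≅ Z.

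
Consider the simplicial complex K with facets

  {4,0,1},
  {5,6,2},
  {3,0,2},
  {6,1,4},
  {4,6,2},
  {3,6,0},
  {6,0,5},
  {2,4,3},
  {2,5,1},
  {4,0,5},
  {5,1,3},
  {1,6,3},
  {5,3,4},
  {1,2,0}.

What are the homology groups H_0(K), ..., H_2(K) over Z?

We work with the vertex ordering 0 < 1 < 2 < 3 < 4 < 5 < 6. The simplices of K, each written with vertices in increasing order, are:

  0-simplices (7): [0], [1], [2], [3], [4], [5], [6]
  1-simplices (21): [0,1], [0,2], [0,3], [0,4], [0,5], [0,6], [1,2], [1,3], [1,4], [1,5], [1,6], [2,3], [2,4], [2,5], [2,6], [3,4], [3,5], [3,6], [4,5], [4,6], [5,6]
  2-simplices (14): [0,1,2], [0,1,4], [0,2,3], [0,3,6], [0,4,5], [0,5,6], [1,2,5], [1,3,5], [1,3,6], [1,4,6], [2,3,4], [2,4,6], [2,5,6], [3,4,5]

giving chain groups C_0 ≅ Z^7, C_1 ≅ Z^21, C_2 ≅ Z^14.

Boundary ∂_1: C_1 → C_0 sends each edge [p,q] (with p < q) to q − p. For instance
  ∂[0,3] = [3] − [0].
The resulting 7×21 matrix has rank 6, and its Smith normal form has invariant factors (1,1,1,1,1,1).

Boundary ∂_2: C_2 → C_1 maps a triangle to the signed sum of its edges. For instance
  ∂[0,5,6] = [5,6] − [0,6] + [0,5],
  ∂[1,3,5] = [3,5] − [1,5] + [1,3].
The resulting 21×14 matrix has rank 13, and its Smith normal form has invariant factors (1,1,1,1,1,1,1,1,1,1,1,1,1).

From H_k ≅ ker(∂_k) / im(∂_{k+1}) we obtain:

  H_0: rank C_0 − rank ∂_1 = 7 − 6 = 1, and the invariant factors of ∂_1 are all 1, so H_0 ≅ Z.
  H_1: rank ker ∂_1 − rank ∂_2 = (21 − 6) − 13 = 2, and the invariant factors of ∂_2 are all 1, so H_1 ≅ Z^2.
  H_2: rank ker ∂_2 − rank ∂_3 = (14 − 13) − 0 = 1, and there is no ∂_3, so H_2 ≅ Z.

H_0 = Z,  H_1 = Z^2,  H_2 = Z.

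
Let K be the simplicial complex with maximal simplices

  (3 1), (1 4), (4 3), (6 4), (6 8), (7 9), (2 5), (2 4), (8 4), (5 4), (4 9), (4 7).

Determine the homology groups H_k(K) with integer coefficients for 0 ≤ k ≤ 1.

H_0 ≅ Z,  H_1 ≅ Z^4.

Fix the vertex order 1 < 2 < 3 < 4 < 5 < 6 < 7 < 8 < 9 and write every simplex with vertices in increasing order. Then dim K = 1 and the simplices of K are:

  0-simplices (9): [1], [2], [3], [4], [5], [6], [7], [8], [9]
  1-simplices (12): [1,3], [1,4], [2,4], [2,5], [3,4], [4,5], [4,6], [4,7], [4,8], [4,9], [6,8], [7,9]

giving chain groups C_0 ≅ Z^9, C_1 ≅ Z^12.

Boundary ∂_1: C_1 → C_0 is given by ∂[p,q] = [q] − [p]. For instance
  ∂[6,8] = [8] − [6].
The resulting 9×12 matrix has rank 8, and its Smith normal form has invariant factors (1,1,1,1,1,1,1,1).

From H_k ≅ ker(∂_k) / im(∂_{k+1}) we obtain:

  H_0: rank C_0 − rank ∂_1 = 9 − 8 = 1, and the invariant factors of ∂_1 are all 1, so H_0 ≅ Z.
  H_1: rank ker ∂_1 − rank ∂_2 = (12 − 8) − 0 = 4, and there is no ∂_2, so H_1 ≅ Z^4.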